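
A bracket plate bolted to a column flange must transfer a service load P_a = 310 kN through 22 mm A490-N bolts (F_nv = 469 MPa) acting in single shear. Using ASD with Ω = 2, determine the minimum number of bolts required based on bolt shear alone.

4 bolts

A_b = π·22²/4 = 380.1 mm².
Per-bolt allowable strength R_n/Ω = 469 × 380.1 × 1 / 1000 / 2 = 89.14 kN.
n ≥ 310 / 89.14 = 3.478 → use 4 bolts.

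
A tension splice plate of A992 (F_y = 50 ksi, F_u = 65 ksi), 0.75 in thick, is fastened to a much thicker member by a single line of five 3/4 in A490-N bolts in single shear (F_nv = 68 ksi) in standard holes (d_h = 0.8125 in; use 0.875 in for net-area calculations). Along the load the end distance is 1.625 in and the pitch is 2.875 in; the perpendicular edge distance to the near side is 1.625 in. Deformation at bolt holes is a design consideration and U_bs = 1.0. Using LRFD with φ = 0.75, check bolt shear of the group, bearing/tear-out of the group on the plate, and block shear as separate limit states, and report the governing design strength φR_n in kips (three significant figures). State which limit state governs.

113 kips (bolt shear governs)

Bolt shear: A_b = π·0.75²/4 = 0.4418 in²; R_n = 68 × 0.4418 × 5 × 1 = 150.2 kips → 0.75 × 150.2 = 113 kips.
Bearing: edge l_c = 1.219, r_n = 71.3 kips; interior l_c = 2.062, r_n = 87.75 kips; R_n = 71.3 + 4·87.75 = 422.3 kips → 317 kips.
Block shear: A_gv = 9.844, A_nv = 6.891, A_nt = 0.8906 in²; R_n = min(0.6F_uA_nv, 0.6F_yA_gv) + U_bs·F_u·A_nt = 326.6 kips → 245 kips.
Bolt shear governs: 113 kips.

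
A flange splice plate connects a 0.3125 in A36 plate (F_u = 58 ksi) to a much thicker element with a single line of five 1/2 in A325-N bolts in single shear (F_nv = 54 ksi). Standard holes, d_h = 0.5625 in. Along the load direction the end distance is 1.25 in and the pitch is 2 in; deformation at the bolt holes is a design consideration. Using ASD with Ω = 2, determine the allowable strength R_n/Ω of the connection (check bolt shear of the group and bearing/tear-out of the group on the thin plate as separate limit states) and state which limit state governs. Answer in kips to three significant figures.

26.5 kips (bolt shear governs)

Bolt shear: A_b = π·0.5²/4 = 0.1963 in²; R_n = 54 × 0.1963 × 5 × 1 = 53.01 kips → 53.01 / 2 = 26.5 kips.
Bearing (1.2 l_c t F_u ≤ 2.4 d t F_u): upper limit = 2.4·0.5·0.3125·58 = 21.75 kips.
  Edge l_c = 1.25 − 0.5625/2 = 0.9688 → r_n = 21.07 kips; interior l_c = 2 − 0.5625 = 1.438 → r_n = 21.75 kips.
  R_n,bearing = 1·21.07 + 4·21.75 = 108.1 kips → 108.1 / 2 = 54 kips.
Bolt shear governs: 26.5 kips.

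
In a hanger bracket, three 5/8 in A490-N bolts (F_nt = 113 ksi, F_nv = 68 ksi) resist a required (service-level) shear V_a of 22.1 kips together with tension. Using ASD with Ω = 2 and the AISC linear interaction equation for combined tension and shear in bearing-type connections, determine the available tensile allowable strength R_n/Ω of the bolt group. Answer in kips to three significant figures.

30.9 kips

A_b = π·0.625²/4 = 0.3068 in²; f_rv = 22.1 / (3 × 0.3068) = 24.01 ksi.
F'_nt = 1.3 F_nt − (Ω F_nt / F_nv) f_rv = 1.3·113 − (2·113/68)·24.01 = 67.1 ksi, capped at F_nt → F'_nt = 67.1 ksi.
R_n = F'_nt · A_b · n = 67.1 × 0.3068 × 3 = 61.76 kips.
Allowable strength R_n/Ω = 61.76 / 2 = 30.9 kips.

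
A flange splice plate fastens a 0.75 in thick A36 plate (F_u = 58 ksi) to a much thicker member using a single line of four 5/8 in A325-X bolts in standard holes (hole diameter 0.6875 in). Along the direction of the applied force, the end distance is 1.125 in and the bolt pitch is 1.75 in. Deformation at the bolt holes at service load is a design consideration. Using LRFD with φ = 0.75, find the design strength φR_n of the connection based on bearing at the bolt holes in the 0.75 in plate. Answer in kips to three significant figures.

Per bolt r_n = 1.2 l_c t F_u ≤ 2.4 d t F_u; upper limit = 2.4 × 0.625 × 0.75 × 58 = 65.25 kips.
Edge bolt: l_c = 1.125 − 0.6875/2 = 0.7812 in → 1.2 × 0.7812 × 0.75 × 58 = 40.78 → r_n = 40.78 kips.
Interior bolts: l_c = 1.75 − 0.6875 = 1.062 in → 1.2 × 1.062 × 0.75 × 58 = 55.46 → r_n = 55.46 kips.
R_n = 1 × 40.78 + 3 × 55.46 = 207.2 kips.
Design strength φR_n = 0.75 × 207.2 = 155 kips.

155 kips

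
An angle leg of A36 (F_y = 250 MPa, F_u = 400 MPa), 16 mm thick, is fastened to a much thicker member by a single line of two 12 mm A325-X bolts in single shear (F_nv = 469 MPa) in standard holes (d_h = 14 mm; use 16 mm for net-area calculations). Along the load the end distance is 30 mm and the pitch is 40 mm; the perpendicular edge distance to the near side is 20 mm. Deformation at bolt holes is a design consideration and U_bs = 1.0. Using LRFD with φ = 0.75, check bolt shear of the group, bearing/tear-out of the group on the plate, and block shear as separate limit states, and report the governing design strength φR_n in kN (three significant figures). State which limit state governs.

79.6 kN (bolt shear governs)

Bolt shear: A_b = π·12²/4 = 113.1 mm²; R_n = 469 × 113.1 × 2 × 1 / 1000 = 106.1 kN → 0.75 × 106.1 = 79.6 kN.
Bearing: edge l_c = 23, r_n = 176.6 kN; interior l_c = 26, r_n = 184.3 kN; R_n = 176.6 + 1·184.3 = 361 kN → 271 kN.
Block shear: A_gv = 1120, A_nv = 736, A_nt = 192 mm²; R_n = min(0.6F_uA_nv, 0.6F_yA_gv) + U_bs·F_u·A_nt = 244.8 kN → 184 kN.
Bolt shear governs: 79.6 kN.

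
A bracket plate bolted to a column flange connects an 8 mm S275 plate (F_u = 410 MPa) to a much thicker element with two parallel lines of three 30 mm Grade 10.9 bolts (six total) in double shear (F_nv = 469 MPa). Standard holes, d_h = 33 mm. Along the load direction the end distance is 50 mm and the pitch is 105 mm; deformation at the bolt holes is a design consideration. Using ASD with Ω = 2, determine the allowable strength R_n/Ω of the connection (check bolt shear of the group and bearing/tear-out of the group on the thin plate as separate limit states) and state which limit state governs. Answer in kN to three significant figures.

604 kN (bearing governs)

Bolt shear: A_b = π·30²/4 = 706.9 mm²; R_n = 469 × 706.9 × 6 × 2 / 1000 = 3978 kN → 3978 / 2 = 1990 kN.
Bearing (1.2 l_c t F_u ≤ 2.4 d t F_u): upper limit = 2.4·30·8·410 / 1000 = 236.2 kN.
  Edge l_c = 50 − 33/2 = 33.5 → r_n = 131.9 kN; interior l_c = 105 − 33 = 72 → r_n = 236.2 kN.
  R_n,bearing = 2·131.9 + 4·236.2 = 1208 kN → 1208 / 2 = 604 kN.
Bearing governs: 604 kN.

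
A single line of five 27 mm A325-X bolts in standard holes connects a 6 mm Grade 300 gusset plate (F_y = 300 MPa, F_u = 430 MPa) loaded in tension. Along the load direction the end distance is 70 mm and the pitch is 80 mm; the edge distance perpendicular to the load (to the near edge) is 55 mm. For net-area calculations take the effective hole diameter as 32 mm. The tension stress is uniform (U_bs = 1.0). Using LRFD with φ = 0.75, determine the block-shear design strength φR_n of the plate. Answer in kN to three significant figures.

361 kN

Shear plane L_v = 70 + 4·80 = 390 mm; A_gv = 390 × 6 = 2340 mm².
A_nv = (390 − 4.5·32) × 6 = 1476 mm².
A_nt = (55 − 0.5·32) × 6 = 234 mm².
0.6 F_u A_nv = 380.8 kN; 0.6 F_y A_gv = 421.2 kN → shear rupture governs the shear term.
R_n = 380.8 + 1.0 × 430 × 234 / 1000 = 481.4 kN.
Design strength φR_n = 0.75 × 481.4 = 361 kN.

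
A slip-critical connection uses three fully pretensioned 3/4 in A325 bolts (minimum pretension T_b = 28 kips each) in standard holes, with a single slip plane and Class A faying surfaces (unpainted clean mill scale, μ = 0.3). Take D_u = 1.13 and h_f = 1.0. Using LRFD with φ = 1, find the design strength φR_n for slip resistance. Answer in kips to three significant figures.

R_n = μ · D_u · h_f · T_b · n_s · n_b = 0.3 × 1.13 × 1.0 × 28 × 1 × 3 = 28.48 kips.
Design strength φR_n = 1 × 28.48 = 28.5 kips.

28.5 kips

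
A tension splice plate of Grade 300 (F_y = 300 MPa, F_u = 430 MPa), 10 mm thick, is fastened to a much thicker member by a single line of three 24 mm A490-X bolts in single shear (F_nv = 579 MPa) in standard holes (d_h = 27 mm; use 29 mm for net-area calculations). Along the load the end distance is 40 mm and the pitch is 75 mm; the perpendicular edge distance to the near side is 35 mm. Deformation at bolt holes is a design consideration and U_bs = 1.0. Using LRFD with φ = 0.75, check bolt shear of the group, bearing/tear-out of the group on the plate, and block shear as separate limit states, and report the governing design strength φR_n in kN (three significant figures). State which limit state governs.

293 kN (block shear governs)

Bolt shear: A_b = π·24²/4 = 452.4 mm²; R_n = 579 × 452.4 × 3 × 1 / 1000 = 785.8 kN → 0.75 × 785.8 = 589 kN.
Bearing: edge l_c = 26.5, r_n = 136.7 kN; interior l_c = 48, r_n = 247.7 kN; R_n = 136.7 + 2·247.7 = 632.1 kN → 474 kN.
Block shear: A_gv = 1900, A_nv = 1175, A_nt = 205 mm²; R_n = min(0.6F_uA_nv, 0.6F_yA_gv) + U_bs·F_u·A_nt = 391.3 kN → 293 kN.
Block shear governs: 293 kN.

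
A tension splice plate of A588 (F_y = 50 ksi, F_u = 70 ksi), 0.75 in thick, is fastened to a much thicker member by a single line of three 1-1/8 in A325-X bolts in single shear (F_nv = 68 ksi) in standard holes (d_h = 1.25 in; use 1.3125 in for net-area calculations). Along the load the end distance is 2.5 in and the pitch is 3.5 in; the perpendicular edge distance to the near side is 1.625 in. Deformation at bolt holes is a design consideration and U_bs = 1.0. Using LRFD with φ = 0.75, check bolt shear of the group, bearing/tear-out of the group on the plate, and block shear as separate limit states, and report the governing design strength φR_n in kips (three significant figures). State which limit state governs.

152 kips (bolt shear governs)

Bolt shear: A_b = π·1.125²/4 = 0.994 in²; R_n = 68 × 0.994 × 3 × 1 = 202.8 kips → 0.75 × 202.8 = 152 kips.
Bearing: edge l_c = 1.875, r_n = 118.1 kips; interior l_c = 2.25, r_n = 141.8 kips; R_n = 118.1 + 2·141.8 = 401.6 kips → 301 kips.
Block shear: A_gv = 7.125, A_nv = 4.664, A_nt = 0.7266 in²; R_n = min(0.6F_uA_nv, 0.6F_yA_gv) + U_bs·F_u·A_nt = 246.8 kips → 185 kips.
Bolt shear governs: 152 kips.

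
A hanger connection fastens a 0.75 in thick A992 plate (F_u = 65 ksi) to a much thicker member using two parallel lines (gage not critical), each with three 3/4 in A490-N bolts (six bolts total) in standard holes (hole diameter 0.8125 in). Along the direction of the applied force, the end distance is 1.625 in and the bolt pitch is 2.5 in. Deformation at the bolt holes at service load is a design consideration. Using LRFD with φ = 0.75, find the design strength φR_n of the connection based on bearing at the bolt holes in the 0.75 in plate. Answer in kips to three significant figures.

370 kips

Per bolt r_n = 1.2 l_c t F_u ≤ 2.4 d t F_u; upper limit = 2.4 × 0.75 × 0.75 × 65 = 87.75 kips.
Edge bolt: l_c = 1.625 − 0.8125/2 = 1.219 in → 1.2 × 1.219 × 0.75 × 65 = 71.3 → r_n = 71.3 kips.
Interior bolts: l_c = 2.5 − 0.8125 = 1.688 in → 1.2 × 1.688 × 0.75 × 65 = 98.72 → r_n = 87.75 kips.
R_n = 2 × 71.3 + 4 × 87.75 = 493.6 kips.
Design strength φR_n = 0.75 × 493.6 = 370 kips.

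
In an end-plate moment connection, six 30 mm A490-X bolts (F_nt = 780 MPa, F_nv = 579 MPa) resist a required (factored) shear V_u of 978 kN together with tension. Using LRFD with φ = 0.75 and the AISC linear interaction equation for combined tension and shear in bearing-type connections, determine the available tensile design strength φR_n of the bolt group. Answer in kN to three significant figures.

1910 kN

A_b = π·30²/4 = 706.9 mm²; f_rv = 978 × 1000 / (6 × 706.9) = 230.6 MPa.
F'_nt = 1.3 F_nt − (F_nt / φF_nv) f_rv = 1.3·780 − (780/(0.75·579))·230.6 = 599.8 MPa, capped at F_nt → F'_nt = 599.8 MPa.
R_n = F'_nt · A_b · n = 599.8 × 706.9 × 6 / 1000 = 2544 kN.
Design strength φR_n = 0.75 × 2544 = 1910 kN.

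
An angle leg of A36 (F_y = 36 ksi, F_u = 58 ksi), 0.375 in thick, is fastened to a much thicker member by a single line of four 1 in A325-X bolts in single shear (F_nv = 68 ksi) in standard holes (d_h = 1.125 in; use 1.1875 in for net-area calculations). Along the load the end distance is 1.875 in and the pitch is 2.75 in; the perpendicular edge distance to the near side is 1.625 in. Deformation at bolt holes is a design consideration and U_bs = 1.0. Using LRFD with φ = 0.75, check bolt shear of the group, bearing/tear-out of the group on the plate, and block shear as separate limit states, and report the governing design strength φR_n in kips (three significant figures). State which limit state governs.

Bolt shear: A_b = π·1²/4 = 0.7854 in²; R_n = 68 × 0.7854 × 4 × 1 = 213.6 kips → 0.75 × 213.6 = 160 kips.
Bearing: edge l_c = 1.312, r_n = 34.26 kips; interior l_c = 1.625, r_n = 42.41 kips; R_n = 34.26 + 3·42.41 = 161.5 kips → 121 kips.
Block shear: A_gv = 3.797, A_nv = 2.238, A_nt = 0.3867 in²; R_n = min(0.6F_uA_nv, 0.6F_yA_gv) + U_bs·F_u·A_nt = 100.3 kips → 75.2 kips.
Block shear governs: 75.2 kips.

75.2 kips (block shear governs)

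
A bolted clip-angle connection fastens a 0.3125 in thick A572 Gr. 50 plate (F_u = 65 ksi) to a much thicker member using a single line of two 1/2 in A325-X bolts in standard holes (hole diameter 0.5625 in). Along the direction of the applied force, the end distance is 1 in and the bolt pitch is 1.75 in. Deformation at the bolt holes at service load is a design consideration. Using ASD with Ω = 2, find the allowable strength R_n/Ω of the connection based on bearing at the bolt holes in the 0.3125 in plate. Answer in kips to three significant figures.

Per bolt r_n = 1.2 l_c t F_u ≤ 2.4 d t F_u; upper limit = 2.4 × 0.5 × 0.3125 × 65 = 24.38 kips.
Edge bolt: l_c = 1 − 0.5625/2 = 0.7188 in → 1.2 × 0.7188 × 0.3125 × 65 = 17.52 → r_n = 17.52 kips.
Interior bolts: l_c = 1.75 − 0.5625 = 1.188 in → 1.2 × 1.188 × 0.3125 × 65 = 28.95 → r_n = 24.38 kips.
R_n = 1 × 17.52 + 1 × 24.38 = 41.89 kips.
Allowable strength R_n/Ω = 41.89 / 2 = 20.9 kips.

20.9 kips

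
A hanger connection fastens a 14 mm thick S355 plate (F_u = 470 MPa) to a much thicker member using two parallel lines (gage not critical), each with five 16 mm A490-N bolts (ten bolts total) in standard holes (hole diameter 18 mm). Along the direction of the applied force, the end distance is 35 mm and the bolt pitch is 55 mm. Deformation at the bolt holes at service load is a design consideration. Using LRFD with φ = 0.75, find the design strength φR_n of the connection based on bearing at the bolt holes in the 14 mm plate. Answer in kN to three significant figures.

Per bolt r_n = 1.2 l_c t F_u ≤ 2.4 d t F_u; upper limit = 2.4 × 16 × 14 × 470 / 1000 = 252.7 kN.
Edge bolt: l_c = 35 − 18/2 = 26 mm → 1.2 × 26 × 14 × 470 / 1000 = 205.3 → r_n = 205.3 kN.
Interior bolts: l_c = 55 − 18 = 37 mm → 1.2 × 37 × 14 × 470 / 1000 = 292.2 → r_n = 252.7 kN.
R_n = 2 × 205.3 + 8 × 252.7 = 2432 kN.
Design strength φR_n = 0.75 × 2432 = 1820 kN.

1820 kN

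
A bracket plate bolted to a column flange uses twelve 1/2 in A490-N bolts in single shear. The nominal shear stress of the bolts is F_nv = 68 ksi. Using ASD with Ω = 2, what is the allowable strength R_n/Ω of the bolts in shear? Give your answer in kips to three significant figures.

80.1 kips

A_b = π × 0.5² / 4 = 0.1963 in².
R_n = F_nv · A_b · n · n_s = 68 × 0.1963 × 12 × 1 = 160.2 kips.
Allowable strength R_n/Ω = 160.2 / 2 = 80.1 kips.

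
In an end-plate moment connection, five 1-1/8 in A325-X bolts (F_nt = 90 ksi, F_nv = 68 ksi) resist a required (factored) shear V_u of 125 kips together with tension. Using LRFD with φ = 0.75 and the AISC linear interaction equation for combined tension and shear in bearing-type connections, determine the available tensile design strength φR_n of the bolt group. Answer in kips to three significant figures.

A_b = π·1.125²/4 = 0.994 in²; f_rv = 125 / (5 × 0.994) = 25.15 ksi.
F'_nt = 1.3 F_nt − (F_nt / φF_nv) f_rv = 1.3·90 − (90/(0.75·68))·25.15 = 72.62 ksi, capped at F_nt → F'_nt = 72.62 ksi.
R_n = F'_nt · A_b · n = 72.62 × 0.994 × 5 = 360.9 kips.
Design strength φR_n = 0.75 × 360.9 = 271 kips.

271 kips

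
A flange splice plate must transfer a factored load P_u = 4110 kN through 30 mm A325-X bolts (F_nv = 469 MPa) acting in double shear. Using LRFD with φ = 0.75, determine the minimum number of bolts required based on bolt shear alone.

A_b = π·30²/4 = 706.9 mm².
Per-bolt design strength φR_n = 0.75 × 469 × 706.9 × 2 / 1000 = 497.3 kN.
n ≥ 4110 / 497.3 = 8.265 → use 9 bolts.

9 bolts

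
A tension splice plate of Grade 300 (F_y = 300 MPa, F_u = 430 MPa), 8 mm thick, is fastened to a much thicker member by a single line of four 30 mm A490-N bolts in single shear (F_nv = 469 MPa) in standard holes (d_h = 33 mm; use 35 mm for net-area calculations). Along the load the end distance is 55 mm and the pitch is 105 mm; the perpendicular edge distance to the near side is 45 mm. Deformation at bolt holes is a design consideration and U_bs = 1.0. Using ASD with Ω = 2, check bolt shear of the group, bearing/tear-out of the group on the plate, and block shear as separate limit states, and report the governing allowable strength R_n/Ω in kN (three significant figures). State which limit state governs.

Bolt shear: A_b = π·30²/4 = 706.9 mm²; R_n = 469 × 706.9 × 4 × 1 / 1000 = 1326 kN → 1326 / 2 = 663 kN.
Bearing: edge l_c = 38.5, r_n = 158.9 kN; interior l_c = 72, r_n = 247.7 kN; R_n = 158.9 + 3·247.7 = 902 kN → 451 kN.
Block shear: A_gv = 2960, A_nv = 1980, A_nt = 220 mm²; R_n = min(0.6F_uA_nv, 0.6F_yA_gv) + U_bs·F_u·A_nt = 605.4 kN → 303 kN.
Block shear governs: 303 kN.

303 kN (block shear governs)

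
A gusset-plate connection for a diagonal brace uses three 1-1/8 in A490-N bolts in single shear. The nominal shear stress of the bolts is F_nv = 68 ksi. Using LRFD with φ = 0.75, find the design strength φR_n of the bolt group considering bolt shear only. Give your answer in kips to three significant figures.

152 kips

A_b = π × 1.125² / 4 = 0.994 in².
R_n = F_nv · A_b · n · n_s = 68 × 0.994 × 3 × 1 = 202.8 kips.
Design strength φR_n = 0.75 × 202.8 = 152 kips.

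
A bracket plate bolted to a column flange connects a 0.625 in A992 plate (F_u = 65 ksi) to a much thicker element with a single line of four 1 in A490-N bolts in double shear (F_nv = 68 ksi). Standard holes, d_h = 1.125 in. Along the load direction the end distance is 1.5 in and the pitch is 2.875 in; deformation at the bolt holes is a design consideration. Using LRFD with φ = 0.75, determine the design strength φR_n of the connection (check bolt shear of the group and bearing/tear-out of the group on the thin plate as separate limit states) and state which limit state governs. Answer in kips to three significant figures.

226 kips (bearing governs)

Bolt shear: A_b = π·1²/4 = 0.7854 in²; R_n = 68 × 0.7854 × 4 × 2 = 427.3 kips → 0.75 × 427.3 = 320 kips.
Bearing (1.2 l_c t F_u ≤ 2.4 d t F_u): upper limit = 2.4·1·0.625·65 = 97.5 kips.
  Edge l_c = 1.5 − 1.125/2 = 0.9375 → r_n = 45.7 kips; interior l_c = 2.875 − 1.125 = 1.75 → r_n = 85.31 kips.
  R_n,bearing = 1·45.7 + 3·85.31 = 301.6 kips → 0.75 × 301.6 = 226 kips.
Bearing governs: 226 kips.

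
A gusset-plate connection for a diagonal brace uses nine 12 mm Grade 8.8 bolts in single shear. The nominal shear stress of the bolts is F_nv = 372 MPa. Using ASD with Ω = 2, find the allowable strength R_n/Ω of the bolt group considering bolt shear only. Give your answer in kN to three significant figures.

A_b = π × 12² / 4 = 113.1 mm².
R_n = F_nv · A_b · n · n_s = 372 × 113.1 × 9 × 1 / 1000 = 378.6 kN.
Allowable strength R_n/Ω = 378.6 / 2 = 189 kN.

189 kN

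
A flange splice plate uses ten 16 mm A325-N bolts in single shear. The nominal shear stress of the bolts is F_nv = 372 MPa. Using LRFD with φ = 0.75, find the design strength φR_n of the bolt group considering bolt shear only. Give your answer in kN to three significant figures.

A_b = π × 16² / 4 = 201.1 mm².
R_n = F_nv · A_b · n · n_s = 372 × 201.1 × 10 × 1 / 1000 = 748 kN.
Design strength φR_n = 0.75 × 748 = 561 kN.

561 kN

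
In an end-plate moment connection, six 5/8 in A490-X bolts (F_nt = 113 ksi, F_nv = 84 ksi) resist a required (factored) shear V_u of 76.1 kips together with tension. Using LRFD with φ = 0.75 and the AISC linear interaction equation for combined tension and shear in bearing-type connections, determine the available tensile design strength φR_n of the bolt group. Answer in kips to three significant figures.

100 kips

A_b = π·0.625²/4 = 0.3068 in²; f_rv = 76.1 / (6 × 0.3068) = 41.34 ksi.
F'_nt = 1.3 F_nt − (F_nt / φF_nv) f_rv = 1.3·113 − (113/(0.75·84))·41.34 = 72.75 ksi, capped at F_nt → F'_nt = 72.75 ksi.
R_n = F'_nt · A_b · n = 72.75 × 0.3068 × 6 = 133.9 kips.
Design strength φR_n = 0.75 × 133.9 = 100 kips.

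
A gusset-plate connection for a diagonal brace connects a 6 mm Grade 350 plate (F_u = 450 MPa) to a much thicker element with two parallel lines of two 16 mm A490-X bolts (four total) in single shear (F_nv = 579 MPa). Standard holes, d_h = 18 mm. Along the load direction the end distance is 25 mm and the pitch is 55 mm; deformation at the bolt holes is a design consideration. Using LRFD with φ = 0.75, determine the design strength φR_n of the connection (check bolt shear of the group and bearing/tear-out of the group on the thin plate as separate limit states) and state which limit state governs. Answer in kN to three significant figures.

Bolt shear: A_b = π·16²/4 = 201.1 mm²; R_n = 579 × 201.1 × 4 × 1 / 1000 = 465.7 kN → 0.75 × 465.7 = 349 kN.
Bearing (1.2 l_c t F_u ≤ 2.4 d t F_u): upper limit = 2.4·16·6·450 / 1000 = 103.7 kN.
  Edge l_c = 25 − 18/2 = 16 → r_n = 51.84 kN; interior l_c = 55 − 18 = 37 → r_n = 103.7 kN.
  R_n,bearing = 2·51.84 + 2·103.7 = 311 kN → 0.75 × 311 = 233 kN.
Bearing governs: 233 kN.

233 kN (bearing governs)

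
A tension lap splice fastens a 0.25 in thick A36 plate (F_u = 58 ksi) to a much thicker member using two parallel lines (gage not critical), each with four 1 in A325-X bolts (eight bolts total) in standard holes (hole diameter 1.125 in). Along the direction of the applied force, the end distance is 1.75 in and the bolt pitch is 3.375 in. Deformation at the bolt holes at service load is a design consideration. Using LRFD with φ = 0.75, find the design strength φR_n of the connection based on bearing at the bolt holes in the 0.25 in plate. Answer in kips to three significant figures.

Per bolt r_n = 1.2 l_c t F_u ≤ 2.4 d t F_u; upper limit = 2.4 × 1 × 0.25 × 58 = 34.8 kips.
Edge bolt: l_c = 1.75 − 1.125/2 = 1.188 in → 1.2 × 1.188 × 0.25 × 58 = 20.66 → r_n = 20.66 kips.
Interior bolts: l_c = 3.375 − 1.125 = 2.25 in → 1.2 × 2.25 × 0.25 × 58 = 39.15 → r_n = 34.8 kips.
R_n = 2 × 20.66 + 6 × 34.8 = 250.1 kips.
Design strength φR_n = 0.75 × 250.1 = 188 kips.

188 kips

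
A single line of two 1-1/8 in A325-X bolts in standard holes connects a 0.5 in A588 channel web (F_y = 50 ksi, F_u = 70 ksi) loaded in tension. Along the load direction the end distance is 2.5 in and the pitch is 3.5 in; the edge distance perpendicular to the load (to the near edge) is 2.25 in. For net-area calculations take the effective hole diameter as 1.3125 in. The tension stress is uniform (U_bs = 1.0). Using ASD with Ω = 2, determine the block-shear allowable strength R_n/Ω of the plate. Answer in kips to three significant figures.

70.2 kips

Shear plane L_v = 2.5 + 1·3.5 = 6 in; A_gv = 6 × 0.5 = 3 in².
A_nv = (6 − 1.5·1.3125) × 0.5 = 2.016 in².
A_nt = (2.25 − 0.5·1.3125) × 0.5 = 0.7969 in².
0.6 F_u A_nv = 84.66 kips; 0.6 F_y A_gv = 90 kips → shear rupture governs the shear term.
R_n = 84.66 + 1.0 × 70 × 0.7969 = 140.4 kips.
Allowable strength R_n/Ω = 140.4 / 2 = 70.2 kips.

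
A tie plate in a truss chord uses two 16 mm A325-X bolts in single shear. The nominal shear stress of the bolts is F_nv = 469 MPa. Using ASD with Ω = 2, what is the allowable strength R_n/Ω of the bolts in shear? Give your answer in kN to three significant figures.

94.3 kN

A_b = π × 16² / 4 = 201.1 mm².
R_n = F_nv · A_b · n · n_s = 469 × 201.1 × 2 × 1 / 1000 = 188.6 kN.
Allowable strength R_n/Ω = 188.6 / 2 = 94.3 kN.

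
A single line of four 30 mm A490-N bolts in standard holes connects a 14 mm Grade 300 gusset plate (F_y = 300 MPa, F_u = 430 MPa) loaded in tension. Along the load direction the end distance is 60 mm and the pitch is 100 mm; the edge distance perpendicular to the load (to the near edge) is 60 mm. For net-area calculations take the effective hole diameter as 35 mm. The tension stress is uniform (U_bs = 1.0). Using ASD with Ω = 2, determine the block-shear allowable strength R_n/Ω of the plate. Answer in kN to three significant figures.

Shear plane L_v = 60 + 3·100 = 360 mm; A_gv = 360 × 14 = 5040 mm².
A_nv = (360 − 3.5·35) × 14 = 3325 mm².
A_nt = (60 − 0.5·35) × 14 = 595 mm².
0.6 F_u A_nv = 857.9 kN; 0.6 F_y A_gv = 907.2 kN → shear rupture governs the shear term.
R_n = 857.9 + 1.0 × 430 × 595 / 1000 = 1114 kN.
Allowable strength R_n/Ω = 1114 / 2 = 557 kN.

557 kN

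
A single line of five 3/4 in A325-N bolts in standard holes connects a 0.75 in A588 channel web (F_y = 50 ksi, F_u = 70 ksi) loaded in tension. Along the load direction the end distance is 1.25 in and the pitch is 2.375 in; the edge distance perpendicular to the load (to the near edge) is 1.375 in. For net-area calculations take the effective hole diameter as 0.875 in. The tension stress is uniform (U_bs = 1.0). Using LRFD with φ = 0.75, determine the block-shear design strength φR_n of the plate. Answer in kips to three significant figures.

Shear plane L_v = 1.25 + 4·2.375 = 10.75 in; A_gv = 10.75 × 0.75 = 8.062 in².
A_nv = (10.75 − 4.5·0.875) × 0.75 = 5.109 in².
A_nt = (1.375 − 0.5·0.875) × 0.75 = 0.7031 in².
0.6 F_u A_nv = 214.6 kips; 0.6 F_y A_gv = 241.9 kips → shear rupture governs the shear term.
R_n = 214.6 + 1.0 × 70 × 0.7031 = 263.8 kips.
Design strength φR_n = 0.75 × 263.8 = 198 kips.

198 kips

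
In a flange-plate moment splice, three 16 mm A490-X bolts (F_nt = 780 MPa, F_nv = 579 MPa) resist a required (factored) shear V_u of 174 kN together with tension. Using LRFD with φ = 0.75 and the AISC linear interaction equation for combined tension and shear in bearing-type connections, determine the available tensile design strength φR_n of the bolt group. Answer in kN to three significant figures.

A_b = π·16²/4 = 201.1 mm²; f_rv = 174 × 1000 / (3 × 201.1) = 288.5 MPa.
F'_nt = 1.3 F_nt − (F_nt / φF_nv) f_rv = 1.3·780 − (780/(0.75·579))·288.5 = 495.9 MPa, capped at F_nt → F'_nt = 495.9 MPa.
R_n = F'_nt · A_b · n = 495.9 × 201.1 × 3 / 1000 = 299.1 kN.
Design strength φR_n = 0.75 × 299.1 = 224 kN.

224 kN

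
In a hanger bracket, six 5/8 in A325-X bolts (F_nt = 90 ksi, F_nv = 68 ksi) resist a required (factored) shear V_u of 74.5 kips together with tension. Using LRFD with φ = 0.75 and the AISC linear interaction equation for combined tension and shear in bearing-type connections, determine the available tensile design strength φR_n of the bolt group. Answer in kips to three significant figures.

62.9 kips

A_b = π·0.625²/4 = 0.3068 in²; f_rv = 74.5 / (6 × 0.3068) = 40.47 ksi.
F'_nt = 1.3 F_nt − (F_nt / φF_nv) f_rv = 1.3·90 − (90/(0.75·68))·40.47 = 45.58 ksi, capped at F_nt → F'_nt = 45.58 ksi.
R_n = F'_nt · A_b · n = 45.58 × 0.3068 × 6 = 83.9 kips.
Design strength φR_n = 0.75 × 83.9 = 62.9 kips.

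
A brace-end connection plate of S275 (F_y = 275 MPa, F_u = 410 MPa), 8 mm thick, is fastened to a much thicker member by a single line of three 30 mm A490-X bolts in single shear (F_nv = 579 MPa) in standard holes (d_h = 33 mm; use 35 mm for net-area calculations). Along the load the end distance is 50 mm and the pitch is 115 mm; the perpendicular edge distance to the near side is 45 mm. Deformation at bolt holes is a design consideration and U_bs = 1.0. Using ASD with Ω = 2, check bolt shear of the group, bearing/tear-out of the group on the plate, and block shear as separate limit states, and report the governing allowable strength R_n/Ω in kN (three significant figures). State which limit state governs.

230 kN (block shear governs)

Bolt shear: A_b = π·30²/4 = 706.9 mm²; R_n = 579 × 706.9 × 3 × 1 / 1000 = 1228 kN → 1228 / 2 = 614 kN.
Bearing: edge l_c = 33.5, r_n = 131.9 kN; interior l_c = 82, r_n = 236.2 kN; R_n = 131.9 + 2·236.2 = 604.2 kN → 302 kN.
Block shear: A_gv = 2240, A_nv = 1540, A_nt = 220 mm²; R_n = min(0.6F_uA_nv, 0.6F_yA_gv) + U_bs·F_u·A_nt = 459.8 kN → 230 kN.
Block shear governs: 230 kN.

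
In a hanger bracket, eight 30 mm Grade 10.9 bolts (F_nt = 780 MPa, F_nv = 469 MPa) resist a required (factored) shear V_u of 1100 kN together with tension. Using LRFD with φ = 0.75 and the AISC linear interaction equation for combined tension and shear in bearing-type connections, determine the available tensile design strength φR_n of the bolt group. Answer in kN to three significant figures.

2470 kN

A_b = π·30²/4 = 706.9 mm²; f_rv = 1100 × 1000 / (8 × 706.9) = 194.5 MPa.
F'_nt = 1.3 F_nt − (F_nt / φF_nv) f_rv = 1.3·780 − (780/(0.75·469))·194.5 = 582.6 MPa, capped at F_nt → F'_nt = 582.6 MPa.
R_n = F'_nt · A_b · n = 582.6 × 706.9 × 8 / 1000 = 3295 kN.
Design strength φR_n = 0.75 × 3295 = 2470 kN.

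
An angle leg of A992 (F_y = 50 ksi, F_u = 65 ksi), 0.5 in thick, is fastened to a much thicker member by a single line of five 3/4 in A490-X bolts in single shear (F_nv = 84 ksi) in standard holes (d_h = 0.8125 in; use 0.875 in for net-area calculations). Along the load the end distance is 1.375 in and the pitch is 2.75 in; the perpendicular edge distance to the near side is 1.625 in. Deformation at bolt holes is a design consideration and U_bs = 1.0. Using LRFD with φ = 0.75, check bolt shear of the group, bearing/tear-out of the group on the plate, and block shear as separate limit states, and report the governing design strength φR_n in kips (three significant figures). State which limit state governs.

139 kips (bolt shear governs)

Bolt shear: A_b = π·0.75²/4 = 0.4418 in²; R_n = 84 × 0.4418 × 5 × 1 = 185.6 kips → 0.75 × 185.6 = 139 kips.
Bearing: edge l_c = 0.9688, r_n = 37.78 kips; interior l_c = 1.938, r_n = 58.5 kips; R_n = 37.78 + 4·58.5 = 271.8 kips → 204 kips.
Block shear: A_gv = 6.188, A_nv = 4.219, A_nt = 0.5938 in²; R_n = min(0.6F_uA_nv, 0.6F_yA_gv) + U_bs·F_u·A_nt = 203.1 kips → 152 kips.
Bolt shear governs: 139 kips.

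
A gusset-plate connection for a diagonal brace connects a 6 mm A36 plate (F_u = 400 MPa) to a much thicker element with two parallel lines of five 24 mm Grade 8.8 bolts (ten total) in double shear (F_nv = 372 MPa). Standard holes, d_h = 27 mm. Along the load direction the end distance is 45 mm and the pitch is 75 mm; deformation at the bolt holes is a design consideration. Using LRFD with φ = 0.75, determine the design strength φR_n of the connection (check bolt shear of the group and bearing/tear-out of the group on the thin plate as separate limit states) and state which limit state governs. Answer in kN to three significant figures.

Bolt shear: A_b = π·24²/4 = 452.4 mm²; R_n = 372 × 452.4 × 10 × 2 / 1000 = 3366 kN → 0.75 × 3366 = 2520 kN.
Bearing (1.2 l_c t F_u ≤ 2.4 d t F_u): upper limit = 2.4·24·6·400 / 1000 = 138.2 kN.
  Edge l_c = 45 − 27/2 = 31.5 → r_n = 90.72 kN; interior l_c = 75 − 27 = 48 → r_n = 138.2 kN.
  R_n,bearing = 2·90.72 + 8·138.2 = 1287 kN → 0.75 × 1287 = 966 kN.
Bearing governs: 966 kN.

966 kN (bearing governs)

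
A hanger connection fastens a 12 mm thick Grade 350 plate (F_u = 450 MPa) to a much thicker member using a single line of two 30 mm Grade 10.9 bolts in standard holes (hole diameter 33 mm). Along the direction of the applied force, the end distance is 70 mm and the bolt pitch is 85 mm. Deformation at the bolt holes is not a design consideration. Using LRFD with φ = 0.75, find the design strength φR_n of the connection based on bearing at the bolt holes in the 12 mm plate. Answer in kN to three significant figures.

641 kN

Per bolt r_n = 1.5 l_c t F_u ≤ 3.0 d t F_u; upper limit = 3.0 × 30 × 12 × 450 / 1000 = 486 kN.
Edge bolt: l_c = 70 − 33/2 = 53.5 mm → 1.5 × 53.5 × 12 × 450 / 1000 = 433.4 → r_n = 433.4 kN.
Interior bolts: l_c = 85 − 33 = 52 mm → 1.5 × 52 × 12 × 450 / 1000 = 421.2 → r_n = 421.2 kN.
R_n = 1 × 433.4 + 1 × 421.2 = 854.5 kN.
Design strength φR_n = 0.75 × 854.5 = 641 kN.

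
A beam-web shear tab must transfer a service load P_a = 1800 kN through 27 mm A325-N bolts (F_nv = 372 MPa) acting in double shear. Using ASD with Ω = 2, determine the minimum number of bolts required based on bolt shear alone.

9 bolts

A_b = π·27²/4 = 572.6 mm².
Per-bolt allowable strength R_n/Ω = 372 × 572.6 × 2 / 1000 / 2 = 213 kN.
n ≥ 1800 / 213 = 8.451 → use 9 bolts.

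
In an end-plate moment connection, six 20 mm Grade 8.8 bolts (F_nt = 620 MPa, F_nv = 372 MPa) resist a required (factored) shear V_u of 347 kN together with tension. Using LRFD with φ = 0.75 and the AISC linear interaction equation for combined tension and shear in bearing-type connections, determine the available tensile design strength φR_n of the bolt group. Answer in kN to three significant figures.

561 kN

A_b = π·20²/4 = 314.2 mm²; f_rv = 347 × 1000 / (6 × 314.2) = 184.1 MPa.
F'_nt = 1.3 F_nt − (F_nt / φF_nv) f_rv = 1.3·620 − (620/(0.75·372))·184.1 = 396.9 MPa, capped at F_nt → F'_nt = 396.9 MPa.
R_n = F'_nt · A_b · n = 396.9 × 314.2 × 6 / 1000 = 748.2 kN.
Design strength φR_n = 0.75 × 748.2 = 561 kN.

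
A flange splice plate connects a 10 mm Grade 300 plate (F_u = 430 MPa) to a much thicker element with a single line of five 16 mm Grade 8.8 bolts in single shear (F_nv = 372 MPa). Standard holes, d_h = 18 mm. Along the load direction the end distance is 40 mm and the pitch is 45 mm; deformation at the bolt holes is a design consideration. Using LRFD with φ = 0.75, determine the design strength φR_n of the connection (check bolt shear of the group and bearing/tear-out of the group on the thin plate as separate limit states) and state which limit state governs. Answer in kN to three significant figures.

Bolt shear: A_b = π·16²/4 = 201.1 mm²; R_n = 372 × 201.1 × 5 × 1 / 1000 = 374 kN → 0.75 × 374 = 280 kN.
Bearing (1.2 l_c t F_u ≤ 2.4 d t F_u): upper limit = 2.4·16·10·430 / 1000 = 165.1 kN.
  Edge l_c = 40 − 18/2 = 31 → r_n = 160 kN; interior l_c = 45 − 18 = 27 → r_n = 139.3 kN.
  R_n,bearing = 1·160 + 4·139.3 = 717.2 kN → 0.75 × 717.2 = 538 kN.
Bolt shear governs: 280 kN.

280 kN (bolt shear governs)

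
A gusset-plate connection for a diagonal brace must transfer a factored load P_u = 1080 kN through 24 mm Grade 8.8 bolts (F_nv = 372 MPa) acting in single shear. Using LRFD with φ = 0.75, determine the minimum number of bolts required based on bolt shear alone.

A_b = π·24²/4 = 452.4 mm².
Per-bolt design strength φR_n = 0.75 × 372 × 452.4 × 1 / 1000 = 126.2 kN.
n ≥ 1080 / 126.2 = 8.557 → use 9 bolts.

9 bolts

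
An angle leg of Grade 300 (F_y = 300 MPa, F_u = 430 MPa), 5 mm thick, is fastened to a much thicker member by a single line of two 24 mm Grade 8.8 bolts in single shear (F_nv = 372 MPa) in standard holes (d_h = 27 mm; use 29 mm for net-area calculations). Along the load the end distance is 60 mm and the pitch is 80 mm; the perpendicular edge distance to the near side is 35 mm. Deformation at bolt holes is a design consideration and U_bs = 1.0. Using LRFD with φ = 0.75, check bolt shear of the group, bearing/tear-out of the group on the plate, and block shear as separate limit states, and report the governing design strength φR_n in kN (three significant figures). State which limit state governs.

126 kN (block shear governs)

Bolt shear: A_b = π·24²/4 = 452.4 mm²; R_n = 372 × 452.4 × 2 × 1 / 1000 = 336.6 kN → 0.75 × 336.6 = 252 kN.
Bearing: edge l_c = 46.5, r_n = 120 kN; interior l_c = 53, r_n = 123.8 kN; R_n = 120 + 1·123.8 = 243.8 kN → 183 kN.
Block shear: A_gv = 700, A_nv = 482.5, A_nt = 102.5 mm²; R_n = min(0.6F_uA_nv, 0.6F_yA_gv) + U_bs·F_u·A_nt = 168.6 kN → 126 kN.
Block shear governs: 126 kN.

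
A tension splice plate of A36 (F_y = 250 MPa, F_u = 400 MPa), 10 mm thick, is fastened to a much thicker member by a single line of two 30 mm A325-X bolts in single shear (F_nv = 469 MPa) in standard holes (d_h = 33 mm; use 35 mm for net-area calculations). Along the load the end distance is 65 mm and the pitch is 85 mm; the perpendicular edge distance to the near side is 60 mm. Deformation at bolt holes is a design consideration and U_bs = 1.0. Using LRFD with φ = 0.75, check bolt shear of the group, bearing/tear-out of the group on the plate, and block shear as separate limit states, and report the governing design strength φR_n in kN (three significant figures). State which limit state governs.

Bolt shear: A_b = π·30²/4 = 706.9 mm²; R_n = 469 × 706.9 × 2 × 1 / 1000 = 663 kN → 0.75 × 663 = 497 kN.
Bearing: edge l_c = 48.5, r_n = 232.8 kN; interior l_c = 52, r_n = 249.6 kN; R_n = 232.8 + 1·249.6 = 482.4 kN → 362 kN.
Block shear: A_gv = 1500, A_nv = 975, A_nt = 425 mm²; R_n = min(0.6F_uA_nv, 0.6F_yA_gv) + U_bs·F_u·A_nt = 395 kN → 296 kN.
Block shear governs: 296 kN.

296 kN (block shear governs)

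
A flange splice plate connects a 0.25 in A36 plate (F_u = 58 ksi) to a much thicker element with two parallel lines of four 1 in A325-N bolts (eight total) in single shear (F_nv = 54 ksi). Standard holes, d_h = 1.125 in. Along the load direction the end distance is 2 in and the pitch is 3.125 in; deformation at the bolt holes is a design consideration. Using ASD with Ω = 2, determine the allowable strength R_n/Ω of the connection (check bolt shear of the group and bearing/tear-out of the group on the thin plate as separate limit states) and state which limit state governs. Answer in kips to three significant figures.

Bolt shear: A_b = π·1²/4 = 0.7854 in²; R_n = 54 × 0.7854 × 8 × 1 = 339.3 kips → 339.3 / 2 = 170 kips.
Bearing (1.2 l_c t F_u ≤ 2.4 d t F_u): upper limit = 2.4·1·0.25·58 = 34.8 kips.
  Edge l_c = 2 − 1.125/2 = 1.438 → r_n = 25.01 kips; interior l_c = 3.125 − 1.125 = 2 → r_n = 34.8 kips.
  R_n,bearing = 2·25.01 + 6·34.8 = 258.8 kips → 258.8 / 2 = 129 kips.
Bearing governs: 129 kips.

129 kips (bearing governs)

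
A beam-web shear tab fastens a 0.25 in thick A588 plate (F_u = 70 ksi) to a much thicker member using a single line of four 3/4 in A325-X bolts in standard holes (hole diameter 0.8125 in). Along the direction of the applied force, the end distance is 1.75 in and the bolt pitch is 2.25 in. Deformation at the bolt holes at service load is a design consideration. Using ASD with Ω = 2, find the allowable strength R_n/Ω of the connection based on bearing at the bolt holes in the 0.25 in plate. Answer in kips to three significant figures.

59.4 kips

Per bolt r_n = 1.2 l_c t F_u ≤ 2.4 d t F_u; upper limit = 2.4 × 0.75 × 0.25 × 70 = 31.5 kips.
Edge bolt: l_c = 1.75 − 0.8125/2 = 1.344 in → 1.2 × 1.344 × 0.25 × 70 = 28.22 → r_n = 28.22 kips.
Interior bolts: l_c = 2.25 − 0.8125 = 1.438 in → 1.2 × 1.438 × 0.25 × 70 = 30.19 → r_n = 30.19 kips.
R_n = 1 × 28.22 + 3 × 30.19 = 118.8 kips.
Allowable strength R_n/Ω = 118.8 / 2 = 59.4 kips.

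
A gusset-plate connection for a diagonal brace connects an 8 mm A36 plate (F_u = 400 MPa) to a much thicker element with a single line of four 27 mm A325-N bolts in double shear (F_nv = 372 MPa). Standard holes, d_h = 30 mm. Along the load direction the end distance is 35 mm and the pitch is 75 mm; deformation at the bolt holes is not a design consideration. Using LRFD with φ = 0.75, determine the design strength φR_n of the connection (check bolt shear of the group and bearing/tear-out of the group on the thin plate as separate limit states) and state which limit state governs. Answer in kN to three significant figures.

558 kN (bearing governs)

Bolt shear: A_b = π·27²/4 = 572.6 mm²; R_n = 372 × 572.6 × 4 × 2 / 1000 = 1704 kN → 0.75 × 1704 = 1280 kN.
Bearing (1.5 l_c t F_u ≤ 3.0 d t F_u): upper limit = 3.0·27·8·400 / 1000 = 259.2 kN.
  Edge l_c = 35 − 30/2 = 20 → r_n = 96 kN; interior l_c = 75 − 30 = 45 → r_n = 216 kN.
  R_n,bearing = 1·96 + 3·216 = 744 kN → 0.75 × 744 = 558 kN.
Bearing governs: 558 kN.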